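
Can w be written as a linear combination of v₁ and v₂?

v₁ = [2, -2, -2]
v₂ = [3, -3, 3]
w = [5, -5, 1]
Yes

Form the augmented matrix and row-reduce:
[v₁|v₂|w] = 
  [  2,   3,   5]
  [ -2,  -3,  -5]
  [ -2,   3,   1]
R2 → R2 + (1)·R1
R3 → R3 + (1)·R1
Swap R2 ↔ R3
REF = 
  [  2,   3,   5]
  [  0,   6,   6]
  [  0,   0,   0]

No row of the form [0 0 | nonzero], so the system is consistent. Back-substitution gives c₁ = 1, c₂ = 1: w = (1)·v₁ + (1)·v₂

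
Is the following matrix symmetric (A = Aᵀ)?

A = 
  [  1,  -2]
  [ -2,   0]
Yes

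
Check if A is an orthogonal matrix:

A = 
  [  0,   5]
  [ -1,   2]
No

AᵀA = 
  [  1,  -2]
  [ -2,  29]
≠ I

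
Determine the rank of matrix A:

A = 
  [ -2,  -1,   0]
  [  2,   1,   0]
Row reduce:
R2 → R2 + (1)·R1
REF = 
  [ -2,  -1,   0]
  [  0,   0,   0]
Pivot columns: 1 → 1 pivot.

rank(A) = 1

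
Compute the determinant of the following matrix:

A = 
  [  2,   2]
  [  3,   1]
-4

For a 2×2 matrix, det = ad - bc = (2)(1) - (2)(3) = -4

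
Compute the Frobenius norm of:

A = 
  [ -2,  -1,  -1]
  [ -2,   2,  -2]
||A||_F = 4.243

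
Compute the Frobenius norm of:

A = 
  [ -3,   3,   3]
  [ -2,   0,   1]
||A||_F = 5.657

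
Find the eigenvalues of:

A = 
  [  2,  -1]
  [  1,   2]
tr(A) = 4, det(A) = 5
Characteristic polynomial: λ² - tr(A)λ + det(A) = λ² - 4λ + 5
λ² - 4λ + 5 = 0  ⇒  λ = (4 ± √((-4)² - 4·(5)))/2 = (4 ± √(-4))/2
  = 2 + i,  2 - i

λ = 2 + i, 2 - i  (≈ 2 + 1i, 2 - 1i)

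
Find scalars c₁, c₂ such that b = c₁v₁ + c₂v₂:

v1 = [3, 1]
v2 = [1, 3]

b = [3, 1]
c1 = 1, c2 = 0

b = 1·v1 + 0·v2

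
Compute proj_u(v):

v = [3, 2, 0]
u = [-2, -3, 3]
proj_u(v) = [12/11, 18/11, -18/11]

v·u = (3)(-2) + (2)(-3) + (0)(3) = -12
u·u = (-2)² + (-3)² + (3)² = 22
proj_u(v) = (v·u / u·u) × u = (-12/22) × u = (-6/11) × u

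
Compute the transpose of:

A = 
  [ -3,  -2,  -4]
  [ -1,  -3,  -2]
Aᵀ = 
  [ -3,  -1]
  [ -2,  -3]
  [ -4,  -2]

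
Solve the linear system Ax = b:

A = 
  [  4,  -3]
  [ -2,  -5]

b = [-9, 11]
x = [-3, -1]

Row reduce the augmented matrix [A|b]:
R2 → R2 + (1/2)·R1
REF = 
  [    4,    -3,    -9]
  [    0, -13/2,  13/2]

Back-substitution:
x₂ = (13/2) / (-13/2) = -1
x₁ = (-9 - (-3)(-1)) / 4 = -3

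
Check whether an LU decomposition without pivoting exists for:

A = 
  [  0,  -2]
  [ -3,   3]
No.
A[1,1] = 0 but A[2,1] = -3 ≠ 0. Any LU with L unit lower triangular has (LU)[1,1] = U[1,1] and (LU)[2,1] = L[2,1]·U[1,1]; matching A forces U[1,1] = 0, which then forces (LU)[2,1] = 0 ≠ -3. A row swap (pivoting) is required.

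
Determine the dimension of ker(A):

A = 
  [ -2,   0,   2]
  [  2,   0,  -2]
nullity(A) = 2

Row reduce:
R2 → R2 + (1)·R1
REF = 
  [ -2,   0,   2]
  [  0,   0,   0]
Pivot columns: 1 → 1 pivot.
rank(A) = 1, so nullity(A) = 3 - 1 = 2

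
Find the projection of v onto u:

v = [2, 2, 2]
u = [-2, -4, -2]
proj_u(v) = [4/3, 8/3, 4/3]

v·u = (2)(-2) + (2)(-4) + (2)(-2) = -16
u·u = (-2)² + (-4)² + (-2)² = 24
proj_u(v) = (v·u / u·u) × u = (-16/24) × u = (-2/3) × u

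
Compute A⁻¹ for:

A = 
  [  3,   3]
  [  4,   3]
det(A) = (3)(3) - (3)(4) = -3
For a 2×2 matrix, A⁻¹ = (1/det(A)) · [[d, -b], [-c, a]]
    = (-1/3) · [[3, -3], [-4, 3]]

A⁻¹ = 
  [ -1,   1]
  [4/3,  -1]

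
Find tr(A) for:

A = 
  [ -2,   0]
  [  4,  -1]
-3

tr(A) = -2 + -1 = -3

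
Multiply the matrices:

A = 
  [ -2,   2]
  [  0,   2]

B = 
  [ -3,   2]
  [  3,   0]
A is 2×2 and B is 2×2, so AB is 2×2. Each entry is (row of A)·(column of B):
AB[1,1] = (-2)(-3) + (2)(3) = 12
AB[1,2] = (-2)(2) + (2)(0) = -4
AB[2,1] = (0)(-3) + (2)(3) = 6
AB[2,2] = (0)(2) + (2)(0) = 0

AB = 
  [ 12,  -4]
  [  6,   0]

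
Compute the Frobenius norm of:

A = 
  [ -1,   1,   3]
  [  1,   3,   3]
||A||_F = 5.477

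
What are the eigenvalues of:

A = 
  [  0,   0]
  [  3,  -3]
tr(A) = -3, det(A) = 0
Characteristic polynomial: λ² - tr(A)λ + det(A) = λ² + 3λ
λ² + 3λ = λ(λ + 3)

λ = 0, -3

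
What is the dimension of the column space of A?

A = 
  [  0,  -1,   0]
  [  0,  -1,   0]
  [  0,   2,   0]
dim(Col(A)) = 1

Row reduce:
R2 → R2 - (1)·R1
R3 → R3 + (2)·R1
REF = 
  [  0,  -1,   0]
  [  0,   0,   0]
  [  0,   0,   0]
Pivot columns: 2 → 1 pivot.
dim(Col(A)) = number of pivot columns = 1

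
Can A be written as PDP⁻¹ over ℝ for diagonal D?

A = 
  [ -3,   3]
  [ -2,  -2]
No

tr(A) = -5, det(A) = 12
Characteristic polynomial: λ² - tr(A)λ + det(A) = λ² + 5λ + 12
λ² + 5λ + 12 = 0  ⇒  λ = (-5 ± √((5)² - 4·(12)))/2 = (-5 ± √(-23))/2
  = (-5 + i√23)/2,  (-5 - i√23)/2
Eigenvalues: (-5 + i√23)/2, (-5 - i√23)/2  (≈ -2.5 + 2.398i, -2.5 - 2.398i)
Has complex eigenvalues (not diagonalizable over ℝ).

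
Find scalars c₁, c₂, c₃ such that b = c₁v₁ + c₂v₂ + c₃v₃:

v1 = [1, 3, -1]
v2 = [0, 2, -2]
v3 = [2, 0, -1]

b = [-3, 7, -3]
c1 = 1, c2 = 2, c3 = -2

b = 1·v1 + 2·v2 + -2·v3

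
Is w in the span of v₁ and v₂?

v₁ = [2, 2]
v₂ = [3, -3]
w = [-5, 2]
Yes

Form the augmented matrix and row-reduce:
[v₁|v₂|w] = 
  [  2,   3,  -5]
  [  2,  -3,   2]
R2 → R2 - (1)·R1
REF = 
  [  2,   3,  -5]
  [  0,  -6,   7]

No row of the form [0 0 | nonzero], so the system is consistent. Back-substitution gives c₁ = -3/4, c₂ = -7/6: w = (-3/4)·v₁ + (-7/6)·v₂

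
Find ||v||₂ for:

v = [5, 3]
5.831

||v||₂ = √((5)² + (3)²) = √34 = 5.831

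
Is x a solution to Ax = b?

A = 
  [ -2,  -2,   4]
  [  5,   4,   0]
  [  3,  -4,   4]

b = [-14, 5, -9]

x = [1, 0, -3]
Yes

Ax = [-14, 5, -9] = b ✓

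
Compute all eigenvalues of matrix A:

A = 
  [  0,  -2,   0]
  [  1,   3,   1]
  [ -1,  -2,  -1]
Characteristic polynomial: det(λI - A) = λ³ - 2λ² + λ
The constant term is 0, so λ = 0 is a root: p(λ) = λ(λ² - 2λ + 1)
λ² - 2λ + 1 = (λ - 1)²

λ = 0, 1, 1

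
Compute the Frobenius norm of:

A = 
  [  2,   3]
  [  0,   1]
||A||_F = 3.742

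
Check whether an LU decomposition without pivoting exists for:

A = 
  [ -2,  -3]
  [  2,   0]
Yes.
A[1,1] = -2 ≠ 0, so Gaussian elimination proceeds without a row swap: multiplier ℓ₂₁ = (2)/(-2) = -1, and U[2,2] = 0 - (-1)(-3) = -3.
L = 
  [  1,   0]
  [ -1,   1]
U = 
  [ -2,  -3]
  [  0,  -3]
Check row 2 of LU: [(-1)(-2), (-1)(-3) + (-3)] = [2, 0] = row 2 of A ✓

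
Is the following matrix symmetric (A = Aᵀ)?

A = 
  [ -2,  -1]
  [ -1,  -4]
Yes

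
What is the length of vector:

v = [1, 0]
1

||v||₂ = √((1)² + (0)²) = √1 = 1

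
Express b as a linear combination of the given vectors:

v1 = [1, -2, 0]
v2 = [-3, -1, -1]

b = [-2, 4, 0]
c1 = -2, c2 = 0

b = -2·v1 + 0·v2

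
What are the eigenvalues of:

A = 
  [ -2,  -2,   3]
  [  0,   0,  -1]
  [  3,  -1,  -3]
Characteristic polynomial: det(λI - A) = λ³ + 5λ² - 4λ - 8
Testing integer divisors of the constant term: p(-1) = 0, so (λ + 1) is a factor:
p(λ) = (λ + 1)(λ² + 4λ - 8)
λ² + 4λ - 8 = 0  ⇒  λ = (-4 ± √((4)² - 4·(-8)))/2 = (-4 ± √(48))/2
  = -2 + 2√3,  -2 - 2√3

λ = -1, -2 + 2√3, -2 - 2√3  (≈ -1, 1.464, -5.464)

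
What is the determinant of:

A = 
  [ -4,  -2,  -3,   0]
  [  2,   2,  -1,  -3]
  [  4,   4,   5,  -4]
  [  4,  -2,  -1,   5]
84

Cofactor expansion along row 1: det(A) = a₁₁M₁₁ - a₁₂M₁₂ + a₁₃M₁₃ - a₁₄M₁₄

M₁₁ = det[[2, -1, -3]; [4, 5, -4]; [-2, -1, 5]]
  = (2)·((5)(5) - (-4)(-1)) - (-1)·((4)(5) - (-4)(-2)) + (-3)·((4)(-1) - (5)(-2))
  = (2)(21) - (-1)(12) + (-3)(6)
  = 36
M₁₂ = det[[2, -1, -3]; [4, 5, -4]; [4, -1, 5]]
  = (2)·((5)(5) - (-4)(-1)) - (-1)·((4)(5) - (-4)(4)) + (-3)·((4)(-1) - (5)(4))
  = (2)(21) - (-1)(36) + (-3)(-24)
  = 150
M₁₃ = det[[2, 2, -3]; [4, 4, -4]; [4, -2, 5]]
  = (2)·((4)(5) - (-4)(-2)) - (2)·((4)(5) - (-4)(4)) + (-3)·((4)(-2) - (4)(4))
  = (2)(12) - (2)(36) + (-3)(-24)
  = 24
M₁₄ = det[[2, 2, -1]; [4, 4, 5]; [4, -2, -1]]
  = (2)·((4)(-1) - (5)(-2)) - (2)·((4)(-1) - (5)(4)) + (-1)·((4)(-2) - (4)(4))
  = (2)(6) - (2)(-24) + (-1)(-24)
  = 84

det(A) = (-4)(36) - (-2)(150) + (-3)(24) - (0)(84) = 84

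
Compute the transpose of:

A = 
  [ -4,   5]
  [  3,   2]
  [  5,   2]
Aᵀ = 
  [ -4,   3,   5]
  [  5,   2,   2]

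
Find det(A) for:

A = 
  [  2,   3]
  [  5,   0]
-15

For a 2×2 matrix, det = ad - bc = (2)(0) - (3)(5) = -15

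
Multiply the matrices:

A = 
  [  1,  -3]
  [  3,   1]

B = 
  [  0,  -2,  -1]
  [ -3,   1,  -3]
AB = 
  [  9,  -5,   8]
  [ -3,  -5,  -6]

A is 2×2 and B is 2×3, so AB is 2×3. Each entry is (row of A)·(column of B):
AB[1,1] = (1)(0) + (-3)(-3) = 9
AB[1,2] = (1)(-2) + (-3)(1) = -5
AB[1,3] = (1)(-1) + (-3)(-3) = 8
AB[2,1] = (3)(0) + (1)(-3) = -3
AB[2,2] = (3)(-2) + (1)(1) = -5
AB[2,3] = (3)(-1) + (1)(-3) = -6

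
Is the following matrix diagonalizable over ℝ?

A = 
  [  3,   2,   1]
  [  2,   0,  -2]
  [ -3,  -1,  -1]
No

Characteristic polynomial: det(λI - A) = λ³ - 2λ² - 6λ - 8
Testing integer divisors of the constant term: p(4) = 0, so (λ - 4) is a factor:
p(λ) = (λ - 4)(λ² + 2λ + 2)
λ² + 2λ + 2 = 0  ⇒  λ = (-2 ± √((2)² - 4·(2)))/2 = (-2 ± √(-4))/2
  = -1 + i,  -1 - i
Eigenvalues: 4, -1 + i, -1 - i  (≈ 4, -1 + 1i, -1 - 1i)
Has complex eigenvalues (not diagonalizable over ℝ).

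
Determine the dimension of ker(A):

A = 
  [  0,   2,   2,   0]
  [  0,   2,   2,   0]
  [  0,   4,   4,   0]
nullity(A) = 3

Row reduce:
R2 → R2 - (1)·R1
R3 → R3 - (2)·R1
REF = 
  [  0,   2,   2,   0]
  [  0,   0,   0,   0]
  [  0,   0,   0,   0]
Pivot columns: 2 → 1 pivot.
rank(A) = 1, so nullity(A) = 4 - 1 = 3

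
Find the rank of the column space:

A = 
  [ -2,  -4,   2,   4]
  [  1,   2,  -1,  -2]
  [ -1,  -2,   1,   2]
Row reduce:
R2 → R2 + (1/2)·R1
R3 → R3 - (1/2)·R1
REF = 
  [ -2,  -4,   2,   4]
  [  0,   0,   0,   0]
  [  0,   0,   0,   0]
Pivot columns: 1 → 1 pivot.
dim(Col(A)) = number of pivot columns = 1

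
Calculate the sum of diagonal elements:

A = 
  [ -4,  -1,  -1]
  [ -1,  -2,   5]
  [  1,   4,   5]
-1

tr(A) = -4 + -2 + 5 = -1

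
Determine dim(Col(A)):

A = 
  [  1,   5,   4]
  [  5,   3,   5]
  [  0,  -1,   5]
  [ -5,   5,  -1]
Row reduce:
R2 → R2 - (5)·R1
R4 → R4 + (5)·R1
R3 → R3 - (1/22)·R2
R4 → R4 + (15/11)·R2
R4 → R4 + (32/125)·R3
REF = 
  [     1,      5,      4]
  [     0,    -22,    -15]
  [     0,      0, 125/22]
  [     0,      0,      0]
Pivot columns: 1, 2, 3 → 3 pivots.
dim(Col(A)) = number of pivot columns = 3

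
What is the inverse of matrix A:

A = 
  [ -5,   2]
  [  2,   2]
det(A) = (-5)(2) - (2)(2) = -14
For a 2×2 matrix, A⁻¹ = (1/det(A)) · [[d, -b], [-c, a]]
    = (-1/14) · [[2, -2], [-2, -5]]

A⁻¹ = 
  [-1/7,  1/7]
  [ 1/7, 5/14]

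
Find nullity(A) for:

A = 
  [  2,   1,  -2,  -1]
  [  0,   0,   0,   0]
nullity(A) = 3

Row reduce:
(no row operations needed)
REF = 
  [  2,   1,  -2,  -1]
  [  0,   0,   0,   0]
Pivot columns: 1 → 1 pivot.
rank(A) = 1, so nullity(A) = 4 - 1 = 3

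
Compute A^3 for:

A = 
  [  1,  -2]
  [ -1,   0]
A² = A·A:
A²[1,1] = (1)(1) + (-2)(-1) = 3
A²[1,2] = (1)(-2) + (-2)(0) = -2
A²[2,1] = (-1)(1) + (0)(-1) = -1
A²[2,2] = (-1)(-2) + (0)(0) = 2
A² = 
  [  3,  -2]
  [ -1,   2]

A^3 = A^2·A:
A^3[1,1] = (3)(1) + (-2)(-1) = 5
A^3[1,2] = (3)(-2) + (-2)(0) = -6
A^3[2,1] = (-1)(1) + (2)(-1) = -3
A^3[2,2] = (-1)(-2) + (2)(0) = 2
A^3 = 
  [  5,  -6]
  [ -3,   2]

Therefore
A^3 = 
  [  5,  -6]
  [ -3,   2]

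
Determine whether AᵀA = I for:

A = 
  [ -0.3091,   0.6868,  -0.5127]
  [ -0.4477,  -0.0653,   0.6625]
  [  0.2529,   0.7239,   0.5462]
No

AᵀA = 
  [  0.3599,   0,   0]
  [  0,   1,   0]
  [  0,   0,   1.0001]
≠ I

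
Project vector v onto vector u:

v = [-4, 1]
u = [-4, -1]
v·u = (-4)(-4) + (1)(-1) = 15
u·u = (-4)² + (-1)² = 17
proj_u(v) = (v·u / u·u) × u = (15/17) × u

proj_u(v) = [-60/17, -15/17]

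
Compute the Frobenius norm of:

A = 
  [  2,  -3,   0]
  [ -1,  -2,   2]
||A||_F = 4.69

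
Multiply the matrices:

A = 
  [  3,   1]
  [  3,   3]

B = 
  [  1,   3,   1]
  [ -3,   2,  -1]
AB = 
  [  0,  11,   2]
  [ -6,  15,   0]

A is 2×2 and B is 2×3, so AB is 2×3. Each entry is (row of A)·(column of B):
AB[1,1] = (3)(1) + (1)(-3) = 0
AB[1,2] = (3)(3) + (1)(2) = 11
AB[1,3] = (3)(1) + (1)(-1) = 2
AB[2,1] = (3)(1) + (3)(-3) = -6
AB[2,2] = (3)(3) + (3)(2) = 15
AB[2,3] = (3)(1) + (3)(-1) = 0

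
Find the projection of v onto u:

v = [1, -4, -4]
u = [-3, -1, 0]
proj_u(v) = [-3/10, -1/10, 0]

v·u = (1)(-3) + (-4)(-1) + (-4)(0) = 1
u·u = (-3)² + (-1)² + (0)² = 10
proj_u(v) = (v·u / u·u) × u = (1/10) × u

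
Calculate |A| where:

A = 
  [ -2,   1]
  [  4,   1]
-6

For a 2×2 matrix, det = ad - bc = (-2)(1) - (1)(4) = -6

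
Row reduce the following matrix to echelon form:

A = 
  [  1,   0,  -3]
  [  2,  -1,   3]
Row operations:
R2 → R2 - (2)·R1

Resulting echelon form:
REF = 
  [  1,   0,  -3]
  [  0,  -1,   9]

Rank = 2 (number of non-zero pivot rows).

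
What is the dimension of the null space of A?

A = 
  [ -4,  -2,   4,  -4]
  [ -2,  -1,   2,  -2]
nullity(A) = 3

Row reduce:
R2 → R2 - (1/2)·R1
REF = 
  [ -4,  -2,   4,  -4]
  [  0,   0,   0,   0]
Pivot columns: 1 → 1 pivot.
rank(A) = 1, so nullity(A) = 4 - 1 = 3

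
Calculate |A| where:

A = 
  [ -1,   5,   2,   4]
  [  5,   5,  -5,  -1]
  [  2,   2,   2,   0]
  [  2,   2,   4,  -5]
624

Cofactor expansion along row 1: det(A) = a₁₁M₁₁ - a₁₂M₁₂ + a₁₃M₁₃ - a₁₄M₁₄

M₁₁ = det[[5, -5, -1]; [2, 2, 0]; [2, 4, -5]]
  = (5)·((2)(-5) - (0)(4)) - (-5)·((2)(-5) - (0)(2)) + (-1)·((2)(4) - (2)(2))
  = (5)(-10) - (-5)(-10) + (-1)(4)
  = -104
M₁₂ = det[[5, -5, -1]; [2, 2, 0]; [2, 4, -5]]
  = (5)·((2)(-5) - (0)(4)) - (-5)·((2)(-5) - (0)(2)) + (-1)·((2)(4) - (2)(2))
  = (5)(-10) - (-5)(-10) + (-1)(4)
  = -104
M₁₃ = det[[5, 5, -1]; [2, 2, 0]; [2, 2, -5]]
  = (5)·((2)(-5) - (0)(2)) - (5)·((2)(-5) - (0)(2)) + (-1)·((2)(2) - (2)(2))
  = (5)(-10) - (5)(-10) + (-1)(0)
  = 0
M₁₄ = det[[5, 5, -5]; [2, 2, 2]; [2, 2, 4]]
  = (5)·((2)(4) - (2)(2)) - (5)·((2)(4) - (2)(2)) + (-5)·((2)(2) - (2)(2))
  = (5)(4) - (5)(4) + (-5)(0)
  = 0

det(A) = (-1)(-104) - (5)(-104) + (2)(0) - (4)(0) = 624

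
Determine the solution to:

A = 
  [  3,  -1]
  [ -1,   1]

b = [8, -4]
x = [2, -2]

Row reduce the augmented matrix [A|b]:
R2 → R2 + (1/3)·R1
REF = 
  [   3,   -1,    8]
  [   0,  2/3, -4/3]

Back-substitution:
x₂ = (-4/3) / (2/3) = -2
x₁ = (8 - (-1)(-2)) / 3 = 2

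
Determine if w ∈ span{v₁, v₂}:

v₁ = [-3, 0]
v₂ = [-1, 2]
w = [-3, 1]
Yes

Form the augmented matrix and row-reduce:
[v₁|v₂|w] = 
  [ -3,  -1,  -3]
  [  0,   2,   1]
(already in echelon form — no row operations needed)

No row of the form [0 0 | nonzero], so the system is consistent. Back-substitution gives c₁ = 5/6, c₂ = 1/2: w = (5/6)·v₁ + (1/2)·v₂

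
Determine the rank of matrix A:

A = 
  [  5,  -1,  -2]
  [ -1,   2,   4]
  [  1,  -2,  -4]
Row reduce:
R2 → R2 + (1/5)·R1
R3 → R3 - (1/5)·R1
R3 → R3 + (1)·R2
REF = 
  [   5,   -1,   -2]
  [   0,  9/5, 18/5]
  [   0,    0,    0]
Pivot columns: 1, 2 → 2 pivots.

rank(A) = 2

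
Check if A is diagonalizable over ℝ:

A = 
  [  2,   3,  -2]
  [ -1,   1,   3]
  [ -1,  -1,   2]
No

Characteristic polynomial: det(λI - A) = λ³ - 5λ² + 12λ - 3
By the rational root theorem any rational root is an integer dividing 3; none of those is a root, so p(λ) has no rational roots and hence (being an irreducible cubic) no repeated roots.
Discriminant of the cubic: Δ = -1815
Δ < 0 ⇒ one real eigenvalue and a complex-conjugate pair: λ ≈ 2.359 + 2.26i, 2.359 - 2.26i, 0.2811
Has complex eigenvalues (not diagonalizable over ℝ).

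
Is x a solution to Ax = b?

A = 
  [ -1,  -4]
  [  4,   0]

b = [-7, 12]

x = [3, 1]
Yes

Ax = [-7, 12] = b ✓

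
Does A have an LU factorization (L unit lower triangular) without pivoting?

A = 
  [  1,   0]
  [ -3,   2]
Yes.
A[1,1] = 1 ≠ 0, so Gaussian elimination proceeds without a row swap: multiplier ℓ₂₁ = (-3)/(1) = -3, and U[2,2] = 2 - (-3)(0) = 2.
L = 
  [  1,   0]
  [ -3,   1]
U = 
  [  1,   0]
  [  0,   2]
Check row 2 of LU: [(-3)(1), (-3)(0) + 2] = [-3, 2] = row 2 of A ✓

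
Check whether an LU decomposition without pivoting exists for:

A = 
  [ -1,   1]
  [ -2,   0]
Yes.
A[1,1] = -1 ≠ 0, so Gaussian elimination proceeds without a row swap: multiplier ℓ₂₁ = (-2)/(-1) = 2, and U[2,2] = 0 - (2)(1) = -2.
L = 
  [  1,   0]
  [  2,   1]
U = 
  [ -1,   1]
  [  0,  -2]
Check row 2 of LU: [(2)(-1), (2)(1) + (-2)] = [-2, 0] = row 2 of A ✓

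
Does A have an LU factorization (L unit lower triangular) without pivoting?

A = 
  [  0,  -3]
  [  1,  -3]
No.
A[1,1] = 0 but A[2,1] = 1 ≠ 0. Any LU with L unit lower triangular has (LU)[1,1] = U[1,1] and (LU)[2,1] = L[2,1]·U[1,1]; matching A forces U[1,1] = 0, which then forces (LU)[2,1] = 0 ≠ 1. A row swap (pivoting) is required.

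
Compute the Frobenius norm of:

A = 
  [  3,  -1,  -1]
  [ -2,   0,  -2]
||A||_F = 4.359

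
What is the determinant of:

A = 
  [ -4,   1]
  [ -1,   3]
-11

For a 2×2 matrix, det = ad - bc = (-4)(3) - (1)(-1) = -11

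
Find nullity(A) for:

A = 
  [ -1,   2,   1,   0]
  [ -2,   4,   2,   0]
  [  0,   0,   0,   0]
nullity(A) = 3

Row reduce:
R2 → R2 - (2)·R1
REF = 
  [ -1,   2,   1,   0]
  [  0,   0,   0,   0]
  [  0,   0,   0,   0]
Pivot columns: 1 → 1 pivot.
rank(A) = 1, so nullity(A) = 4 - 1 = 3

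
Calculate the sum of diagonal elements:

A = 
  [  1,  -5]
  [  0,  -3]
-2

tr(A) = 1 + -3 = -2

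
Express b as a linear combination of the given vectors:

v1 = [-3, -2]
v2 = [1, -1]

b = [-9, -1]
c1 = 2, c2 = -3

b = 2·v1 + -3·v2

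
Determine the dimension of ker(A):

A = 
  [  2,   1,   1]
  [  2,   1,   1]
nullity(A) = 2

Row reduce:
R2 → R2 - (1)·R1
REF = 
  [  2,   1,   1]
  [  0,   0,   0]
Pivot columns: 1 → 1 pivot.
rank(A) = 1, so nullity(A) = 3 - 1 = 2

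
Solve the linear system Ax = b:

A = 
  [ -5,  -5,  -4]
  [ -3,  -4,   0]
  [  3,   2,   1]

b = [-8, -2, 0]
x = [-2, 2, 2]

Row reduce the augmented matrix [A|b]:
R2 → R2 - (3/5)·R1
R3 → R3 + (3/5)·R1
R3 → R3 - (1)·R2
REF = 
  [   -5,    -5,    -4,    -8]
  [    0,    -1,  12/5,  14/5]
  [    0,     0, -19/5, -38/5]

Back-substitution:
x₃ = (-38/5) / (-19/5) = 2
x₂ = (14/5 - (12/5)(2)) / (-1) = 2
x₁ = (-8 - (-5)(2) - (-4)(2)) / (-5) = -2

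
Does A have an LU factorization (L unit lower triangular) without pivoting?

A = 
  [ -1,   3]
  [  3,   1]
Yes.
A[1,1] = -1 ≠ 0, so Gaussian elimination proceeds without a row swap: multiplier ℓ₂₁ = (3)/(-1) = -3, and U[2,2] = 1 - (-3)(3) = 10.
L = 
  [  1,   0]
  [ -3,   1]
U = 
  [ -1,   3]
  [  0,  10]
Check row 2 of LU: [(-3)(-1), (-3)(3) + 10] = [3, 1] = row 2 of A ✓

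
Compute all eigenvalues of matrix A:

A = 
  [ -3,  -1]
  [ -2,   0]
λ = (-3 + √17)/2, (-3 - √17)/2  (≈ 0.5616, -3.562)

tr(A) = -3, det(A) = -2
Characteristic polynomial: λ² - tr(A)λ + det(A) = λ² + 3λ - 2
λ² + 3λ - 2 = 0  ⇒  λ = (-3 ± √((3)² - 4·(-2)))/2 = (-3 ± √(17))/2
  = (-3 + √17)/2,  (-3 - √17)/2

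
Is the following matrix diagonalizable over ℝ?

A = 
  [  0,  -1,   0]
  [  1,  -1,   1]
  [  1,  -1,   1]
No

Characteristic polynomial: det(λI - A) = λ³ + λ
The constant term is 0, so λ = 0 is a root: p(λ) = λ(λ² + 1)
λ² + 1 = 0  ⇒  λ = (0 ± √((0)² - 4·(1)))/2 = (0 ± √(-4))/2
  = i,  -i
Eigenvalues: 0, i, -i  (≈ 0, 0 + 1i, 0 - 1i)
Has complex eigenvalues (not diagonalizable over ℝ).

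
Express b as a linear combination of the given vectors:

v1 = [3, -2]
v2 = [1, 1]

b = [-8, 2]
c1 = -2, c2 = -2

b = -2·v1 + -2·v2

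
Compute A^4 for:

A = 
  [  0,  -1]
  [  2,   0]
A² = A·A:
A²[1,1] = (0)(0) + (-1)(2) = -2
A²[1,2] = (0)(-1) + (-1)(0) = 0
A²[2,1] = (2)(0) + (0)(2) = 0
A²[2,2] = (2)(-1) + (0)(0) = -2
A² = 
  [ -2,   0]
  [  0,  -2]

A^3 = A^2·A:
A^3[1,1] = (-2)(0) + (0)(2) = 0
A^3[1,2] = (-2)(-1) + (0)(0) = 2
A^3[2,1] = (0)(0) + (-2)(2) = -4
A^3[2,2] = (0)(-1) + (-2)(0) = 0
A^3 = 
  [  0,   2]
  [ -4,   0]

A^4 = A^3·A:
A^4[1,1] = (0)(0) + (2)(2) = 4
A^4[1,2] = (0)(-1) + (2)(0) = 0
A^4[2,1] = (-4)(0) + (0)(2) = 0
A^4[2,2] = (-4)(-1) + (0)(0) = 4
A^4 = 
  [  4,   0]
  [  0,   4]

Therefore
A^4 = 
  [  4,   0]
  [  0,   4]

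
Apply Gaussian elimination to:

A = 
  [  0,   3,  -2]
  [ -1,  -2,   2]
Row operations:
Swap R1 ↔ R2

Resulting echelon form:
REF = 
  [ -1,  -2,   2]
  [  0,   3,  -2]

Rank = 2 (number of non-zero pivot rows).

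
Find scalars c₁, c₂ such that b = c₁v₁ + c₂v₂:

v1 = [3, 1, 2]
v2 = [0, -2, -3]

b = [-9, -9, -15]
c1 = -3, c2 = 3

b = -3·v1 + 3·v2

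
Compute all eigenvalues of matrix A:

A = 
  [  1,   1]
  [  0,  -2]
λ = 1, -2

tr(A) = -1, det(A) = -2
Characteristic polynomial: λ² - tr(A)λ + det(A) = λ² + λ - 2
λ² + λ - 2 = (λ + 2)(λ - 1)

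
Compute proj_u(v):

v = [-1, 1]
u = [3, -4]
v·u = (-1)(3) + (1)(-4) = -7
u·u = (3)² + (-4)² = 25
proj_u(v) = (v·u / u·u) × u = (-7/25) × u

proj_u(v) = [-21/25, 28/25]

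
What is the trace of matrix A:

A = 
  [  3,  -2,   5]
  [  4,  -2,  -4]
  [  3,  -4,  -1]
0

tr(A) = 3 + -2 + -1 = 0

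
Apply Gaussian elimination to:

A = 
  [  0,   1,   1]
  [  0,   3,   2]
Row operations:
R2 → R2 - (3)·R1

Resulting echelon form:
REF = 
  [  0,   1,   1]
  [  0,   0,  -1]

Rank = 2 (number of non-zero pivot rows).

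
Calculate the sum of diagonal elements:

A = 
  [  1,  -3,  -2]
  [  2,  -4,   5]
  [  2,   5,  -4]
-7

tr(A) = 1 + -4 + -4 = -7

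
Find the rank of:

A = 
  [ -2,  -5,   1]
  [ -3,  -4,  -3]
Row reduce:
R2 → R2 - (3/2)·R1
REF = 
  [  -2,   -5,    1]
  [   0,  7/2, -9/2]
Pivot columns: 1, 2 → 2 pivots.

rank(A) = 2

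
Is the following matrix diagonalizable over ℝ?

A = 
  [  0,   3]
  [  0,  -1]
Yes

tr(A) = -1, det(A) = 0
Characteristic polynomial: λ² - tr(A)λ + det(A) = λ² + λ
λ² + λ = λ(λ + 1)
Eigenvalues: 0, -1
λ=-1: alg. mult. = 1, geom. mult. = 2 - rank(A - (-1)I) = 2 - 1 = 1
λ=0: alg. mult. = 1, geom. mult. = 2 - rank(A - (0)I) = 2 - 1 = 1
Sum of geometric multiplicities equals n, so A has n independent eigenvectors.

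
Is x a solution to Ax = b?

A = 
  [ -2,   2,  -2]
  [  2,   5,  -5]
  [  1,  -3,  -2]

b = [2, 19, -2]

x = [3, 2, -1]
No

Ax = [0, 21, -1] ≠ b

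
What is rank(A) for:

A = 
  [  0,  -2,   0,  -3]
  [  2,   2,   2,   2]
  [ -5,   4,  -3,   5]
rank(A) = 3

Row reduce:
Swap R1 ↔ R2
R3 → R3 + (5/2)·R1
R3 → R3 + (9/2)·R2
REF = 
  [   2,    2,    2,    2]
  [   0,   -2,    0,   -3]
  [   0,    0,    2, -7/2]
Pivot columns: 1, 2, 3 → 3 pivots.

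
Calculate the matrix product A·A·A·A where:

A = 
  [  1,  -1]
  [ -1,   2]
A² = A·A:
A²[1,1] = (1)(1) + (-1)(-1) = 2
A²[1,2] = (1)(-1) + (-1)(2) = -3
A²[2,1] = (-1)(1) + (2)(-1) = -3
A²[2,2] = (-1)(-1) + (2)(2) = 5
A² = 
  [  2,  -3]
  [ -3,   5]

A^3 = A^2·A:
A^3[1,1] = (2)(1) + (-3)(-1) = 5
A^3[1,2] = (2)(-1) + (-3)(2) = -8
A^3[2,1] = (-3)(1) + (5)(-1) = -8
A^3[2,2] = (-3)(-1) + (5)(2) = 13
A^3 = 
  [  5,  -8]
  [ -8,  13]

A^4 = A^3·A:
A^4[1,1] = (5)(1) + (-8)(-1) = 13
A^4[1,2] = (5)(-1) + (-8)(2) = -21
A^4[2,1] = (-8)(1) + (13)(-1) = -21
A^4[2,2] = (-8)(-1) + (13)(2) = 34
A^4 = 
  [ 13, -21]
  [-21,  34]

Therefore
A^4 = 
  [ 13, -21]
  [-21,  34]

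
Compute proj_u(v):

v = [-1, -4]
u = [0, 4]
v·u = (-1)(0) + (-4)(4) = -16
u·u = (0)² + (4)² = 16
proj_u(v) = (v·u / u·u) × u = (-16/16) × u = (-1) × u

proj_u(v) = [0, -4]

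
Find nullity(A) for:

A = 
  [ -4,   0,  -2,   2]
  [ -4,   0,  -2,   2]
nullity(A) = 3

Row reduce:
R2 → R2 - (1)·R1
REF = 
  [ -4,   0,  -2,   2]
  [  0,   0,   0,   0]
Pivot columns: 1 → 1 pivot.
rank(A) = 1, so nullity(A) = 4 - 1 = 3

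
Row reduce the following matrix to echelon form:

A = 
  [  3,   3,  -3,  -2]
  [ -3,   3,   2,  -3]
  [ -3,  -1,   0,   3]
Row operations:
R2 → R2 + (1)·R1
R3 → R3 + (1)·R1
R3 → R3 - (1/3)·R2

Resulting echelon form:
REF = 
  [   3,    3,   -3,   -2]
  [   0,    6,   -1,   -5]
  [   0,    0, -8/3,  8/3]

Rank = 3 (number of non-zero pivot rows).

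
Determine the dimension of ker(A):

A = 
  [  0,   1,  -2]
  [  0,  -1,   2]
nullity(A) = 2

Row reduce:
R2 → R2 + (1)·R1
REF = 
  [  0,   1,  -2]
  [  0,   0,   0]
Pivot columns: 2 → 1 pivot.
rank(A) = 1, so nullity(A) = 3 - 1 = 2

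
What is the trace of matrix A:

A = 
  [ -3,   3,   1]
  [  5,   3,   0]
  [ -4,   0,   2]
2

tr(A) = -3 + 3 + 2 = 2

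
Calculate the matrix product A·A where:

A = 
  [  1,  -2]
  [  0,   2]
A² = A·A:
A²[1,1] = (1)(1) + (-2)(0) = 1
A²[1,2] = (1)(-2) + (-2)(2) = -6
A²[2,1] = (0)(1) + (2)(0) = 0
A²[2,2] = (0)(-2) + (2)(2) = 4
A² = 
  [  1,  -6]
  [  0,   4]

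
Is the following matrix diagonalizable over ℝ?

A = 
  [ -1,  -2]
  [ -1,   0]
Yes

tr(A) = -1, det(A) = -2
Characteristic polynomial: λ² - tr(A)λ + det(A) = λ² + λ - 2
λ² + λ - 2 = (λ + 2)(λ - 1)
Eigenvalues: 1, -2
λ=-2: alg. mult. = 1, geom. mult. = 2 - rank(A - (-2)I) = 2 - 1 = 1
λ=1: alg. mult. = 1, geom. mult. = 2 - rank(A - (1)I) = 2 - 1 = 1
Sum of geometric multiplicities equals n, so A has n independent eigenvectors.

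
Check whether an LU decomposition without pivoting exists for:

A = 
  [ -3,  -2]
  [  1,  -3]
Yes.
A[1,1] = -3 ≠ 0, so Gaussian elimination proceeds without a row swap: multiplier ℓ₂₁ = (1)/(-3) = -1/3, and U[2,2] = -3 - (-1/3)(-2) = -11/3.
L = 
  [   1,    0]
  [-1/3,    1]
U = 
  [   -3,    -2]
  [    0, -11/3]
Check row 2 of LU: [(-1/3)(-3), (-1/3)(-2) + (-11/3)] = [1, -3] = row 2 of A ✓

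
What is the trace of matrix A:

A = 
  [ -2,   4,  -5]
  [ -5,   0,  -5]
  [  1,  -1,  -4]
-6

tr(A) = -2 + 0 + -4 = -6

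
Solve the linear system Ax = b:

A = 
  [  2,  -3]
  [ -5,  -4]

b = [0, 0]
Row reduce the augmented matrix [A|b]:
R2 → R2 + (5/2)·R1
REF = 
  [    2,    -3,     0]
  [    0, -23/2,     0]

Back-substitution:
x₂ = 0 / (-23/2) = 0
x₁ = (0 - (-3)(0)) / 2 = 0

x = [0, 0]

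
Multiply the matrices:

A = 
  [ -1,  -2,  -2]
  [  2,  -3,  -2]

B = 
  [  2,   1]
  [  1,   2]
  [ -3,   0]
AB = 
  [  2,  -5]
  [  7,  -4]

A is 2×3 and B is 3×2, so AB is 2×2. Each entry is (row of A)·(column of B):
AB[1,1] = (-1)(2) + (-2)(1) + (-2)(-3) = 2
AB[1,2] = (-1)(1) + (-2)(2) + (-2)(0) = -5
AB[2,1] = (2)(2) + (-3)(1) + (-2)(-3) = 7
AB[2,2] = (2)(1) + (-3)(2) + (-2)(0) = -4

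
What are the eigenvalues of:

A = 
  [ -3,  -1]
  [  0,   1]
tr(A) = -2, det(A) = -3
Characteristic polynomial: λ² - tr(A)λ + det(A) = λ² + 2λ - 3
λ² + 2λ - 3 = (λ + 3)(λ - 1)

λ = 1, -3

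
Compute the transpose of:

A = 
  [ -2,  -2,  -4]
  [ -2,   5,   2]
Aᵀ = 
  [ -2,  -2]
  [ -2,   5]
  [ -4,   2]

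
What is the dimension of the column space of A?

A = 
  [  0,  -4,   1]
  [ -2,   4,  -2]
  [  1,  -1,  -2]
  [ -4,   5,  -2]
dim(Col(A)) = 3

Row reduce:
Swap R1 ↔ R2
R3 → R3 + (1/2)·R1
R4 → R4 - (2)·R1
R3 → R3 + (1/4)·R2
R4 → R4 - (3/4)·R2
R4 → R4 + (5/11)·R3
REF = 
  [   -2,     4,    -2]
  [    0,    -4,     1]
  [    0,     0, -11/4]
  [    0,     0,     0]
Pivot columns: 1, 2, 3 → 3 pivots.
dim(Col(A)) = number of pivot columns = 3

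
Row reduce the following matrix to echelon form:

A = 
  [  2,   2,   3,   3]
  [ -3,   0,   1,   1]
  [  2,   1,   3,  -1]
Row operations:
R2 → R2 + (3/2)·R1
R3 → R3 - (1)·R1
R3 → R3 + (1/3)·R2

Resulting echelon form:
REF = 
  [    2,     2,     3,     3]
  [    0,     3,  11/2,  11/2]
  [    0,     0,  11/6, -13/6]

Rank = 3 (number of non-zero pivot rows).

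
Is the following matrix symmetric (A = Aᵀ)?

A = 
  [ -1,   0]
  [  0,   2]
Yes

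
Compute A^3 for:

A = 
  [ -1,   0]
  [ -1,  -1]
A^3 = 
  [ -1,   0]
  [ -3,  -1]

A² = A·A:
A²[1,1] = (-1)(-1) + (0)(-1) = 1
A²[1,2] = (-1)(0) + (0)(-1) = 0
A²[2,1] = (-1)(-1) + (-1)(-1) = 2
A²[2,2] = (-1)(0) + (-1)(-1) = 1
A² = 
  [  1,   0]
  [  2,   1]

A^3 = A^2·A:
A^3[1,1] = (1)(-1) + (0)(-1) = -1
A^3[1,2] = (1)(0) + (0)(-1) = 0
A^3[2,1] = (2)(-1) + (1)(-1) = -3
A^3[2,2] = (2)(0) + (1)(-1) = -1
A^3 = 
  [ -1,   0]
  [ -3,  -1]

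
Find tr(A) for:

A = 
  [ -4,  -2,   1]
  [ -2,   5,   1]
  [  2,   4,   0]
1

tr(A) = -4 + 5 + 0 = 1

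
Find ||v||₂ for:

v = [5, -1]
5.099

||v||₂ = √((5)² + (-1)²) = √26 = 5.099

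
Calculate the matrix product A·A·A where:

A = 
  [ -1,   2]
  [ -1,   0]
A² = A·A:
A²[1,1] = (-1)(-1) + (2)(-1) = -1
A²[1,2] = (-1)(2) + (2)(0) = -2
A²[2,1] = (-1)(-1) + (0)(-1) = 1
A²[2,2] = (-1)(2) + (0)(0) = -2
A² = 
  [ -1,  -2]
  [  1,  -2]

A^3 = A^2·A:
A^3[1,1] = (-1)(-1) + (-2)(-1) = 3
A^3[1,2] = (-1)(2) + (-2)(0) = -2
A^3[2,1] = (1)(-1) + (-2)(-1) = 1
A^3[2,2] = (1)(2) + (-2)(0) = 2
A^3 = 
  [  3,  -2]
  [  1,   2]

Therefore
A^3 = 
  [  3,  -2]
  [  1,   2]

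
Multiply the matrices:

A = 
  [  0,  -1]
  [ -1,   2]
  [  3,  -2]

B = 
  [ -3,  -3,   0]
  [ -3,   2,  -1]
A is 3×2 and B is 2×3, so AB is 3×3. Each entry is (row of A)·(column of B):
AB[1,1] = (0)(-3) + (-1)(-3) = 3
AB[1,2] = (0)(-3) + (-1)(2) = -2
AB[1,3] = (0)(0) + (-1)(-1) = 1
AB[2,1] = (-1)(-3) + (2)(-3) = -3
AB[2,2] = (-1)(-3) + (2)(2) = 7
AB[2,3] = (-1)(0) + (2)(-1) = -2
AB[3,1] = (3)(-3) + (-2)(-3) = -3
AB[3,2] = (3)(-3) + (-2)(2) = -13
AB[3,3] = (3)(0) + (-2)(-1) = 2

AB = 
  [  3,  -2,   1]
  [ -3,   7,  -2]
  [ -3, -13,   2]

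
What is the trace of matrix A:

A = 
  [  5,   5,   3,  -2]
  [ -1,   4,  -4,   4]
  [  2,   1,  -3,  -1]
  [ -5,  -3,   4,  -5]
1

tr(A) = 5 + 4 + -3 + -5 = 1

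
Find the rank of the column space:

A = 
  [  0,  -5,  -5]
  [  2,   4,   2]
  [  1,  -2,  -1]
dim(Col(A)) = 3

Row reduce:
Swap R1 ↔ R2
R3 → R3 - (1/2)·R1
R3 → R3 - (4/5)·R2
REF = 
  [  2,   4,   2]
  [  0,  -5,  -5]
  [  0,   0,   2]
Pivot columns: 1, 2, 3 → 3 pivots.
dim(Col(A)) = number of pivot columns = 3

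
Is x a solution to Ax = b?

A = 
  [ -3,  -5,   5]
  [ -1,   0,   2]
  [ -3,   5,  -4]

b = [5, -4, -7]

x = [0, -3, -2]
Yes

Ax = [5, -4, -7] = b ✓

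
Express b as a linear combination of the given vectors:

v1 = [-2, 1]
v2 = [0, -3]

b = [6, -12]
c1 = -3, c2 = 3

b = -3·v1 + 3·v2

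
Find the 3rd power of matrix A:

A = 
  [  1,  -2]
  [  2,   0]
A² = A·A:
A²[1,1] = (1)(1) + (-2)(2) = -3
A²[1,2] = (1)(-2) + (-2)(0) = -2
A²[2,1] = (2)(1) + (0)(2) = 2
A²[2,2] = (2)(-2) + (0)(0) = -4
A² = 
  [ -3,  -2]
  [  2,  -4]

A^3 = A^2·A:
A^3[1,1] = (-3)(1) + (-2)(2) = -7
A^3[1,2] = (-3)(-2) + (-2)(0) = 6
A^3[2,1] = (2)(1) + (-4)(2) = -6
A^3[2,2] = (2)(-2) + (-4)(0) = -4
A^3 = 
  [ -7,   6]
  [ -6,  -4]

Therefore
A^3 = 
  [ -7,   6]
  [ -6,  -4]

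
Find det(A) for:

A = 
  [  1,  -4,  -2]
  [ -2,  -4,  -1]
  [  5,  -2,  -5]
30

Cofactor expansion along row 1:
det(A) = (1)·((-4)(-5) - (-1)(-2)) - (-4)·((-2)(-5) - (-1)(5)) + (-2)·((-2)(-2) - (-4)(5))
  = (1)(18) - (-4)(15) + (-2)(24)
  = 30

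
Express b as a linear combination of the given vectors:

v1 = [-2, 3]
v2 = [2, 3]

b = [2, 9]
c1 = 1, c2 = 2

b = 1·v1 + 2·v2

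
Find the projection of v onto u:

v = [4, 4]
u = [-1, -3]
proj_u(v) = [8/5, 24/5]

v·u = (4)(-1) + (4)(-3) = -16
u·u = (-1)² + (-3)² = 10
proj_u(v) = (v·u / u·u) × u = (-16/10) × u = (-8/5) × u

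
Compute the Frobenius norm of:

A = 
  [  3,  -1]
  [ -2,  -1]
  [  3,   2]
||A||_F = 5.292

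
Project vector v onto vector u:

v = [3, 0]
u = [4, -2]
proj_u(v) = [12/5, -6/5]

v·u = (3)(4) + (0)(-2) = 12
u·u = (4)² + (-2)² = 20
proj_u(v) = (v·u / u·u) × u = (12/20) × u = (3/5) × u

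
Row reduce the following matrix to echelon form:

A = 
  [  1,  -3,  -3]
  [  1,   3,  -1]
Row operations:
R2 → R2 - (1)·R1

Resulting echelon form:
REF = 
  [  1,  -3,  -3]
  [  0,   6,   2]

Rank = 2 (number of non-zero pivot rows).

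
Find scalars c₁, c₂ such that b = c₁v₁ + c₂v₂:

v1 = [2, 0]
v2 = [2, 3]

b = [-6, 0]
c1 = -3, c2 = 0

b = -3·v1 + 0·v2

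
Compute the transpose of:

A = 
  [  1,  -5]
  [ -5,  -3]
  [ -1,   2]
Aᵀ = 
  [  1,  -5,  -1]
  [ -5,  -3,   2]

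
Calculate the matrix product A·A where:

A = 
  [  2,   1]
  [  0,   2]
A² = A·A:
A²[1,1] = (2)(2) + (1)(0) = 4
A²[1,2] = (2)(1) + (1)(2) = 4
A²[2,1] = (0)(2) + (2)(0) = 0
A²[2,2] = (0)(1) + (2)(2) = 4
A² = 
  [  4,   4]
  [  0,   4]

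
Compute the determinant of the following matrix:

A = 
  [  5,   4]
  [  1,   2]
For a 2×2 matrix, det = ad - bc = (5)(2) - (4)(1) = 6

det(A) = 6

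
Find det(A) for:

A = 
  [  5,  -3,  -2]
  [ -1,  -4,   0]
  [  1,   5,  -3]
Cofactor expansion along row 1:
det(A) = (5)·((-4)(-3) - (0)(5)) - (-3)·((-1)(-3) - (0)(1)) + (-2)·((-1)(5) - (-4)(1))
  = (5)(12) - (-3)(3) + (-2)(-1)
  = 71

det(A) = 71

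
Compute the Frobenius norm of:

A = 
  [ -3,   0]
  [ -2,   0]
||A||_F = 3.606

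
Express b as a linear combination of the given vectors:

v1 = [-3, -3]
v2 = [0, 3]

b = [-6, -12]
c1 = 2, c2 = -2

b = 2·v1 + -2·v2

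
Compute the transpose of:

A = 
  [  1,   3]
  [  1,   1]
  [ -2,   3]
Aᵀ = 
  [  1,   1,  -2]
  [  3,   1,   3]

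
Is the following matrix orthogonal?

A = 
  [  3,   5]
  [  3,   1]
No

AᵀA = 
  [ 18,  18]
  [ 18,  26]
≠ I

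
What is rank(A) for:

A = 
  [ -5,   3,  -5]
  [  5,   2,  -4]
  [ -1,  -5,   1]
Row reduce:
R2 → R2 + (1)·R1
R3 → R3 - (1/5)·R1
R3 → R3 + (28/25)·R2
REF = 
  [     -5,       3,      -5]
  [      0,       5,      -9]
  [      0,       0, -202/25]
Pivot columns: 1, 2, 3 → 3 pivots.

rank(A) = 3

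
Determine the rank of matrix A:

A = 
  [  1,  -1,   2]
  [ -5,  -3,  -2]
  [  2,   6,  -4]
Row reduce:
R2 → R2 + (5)·R1
R3 → R3 - (2)·R1
R3 → R3 + (1)·R2
REF = 
  [  1,  -1,   2]
  [  0,  -8,   8]
  [  0,   0,   0]
Pivot columns: 1, 2 → 2 pivots.

rank(A) = 2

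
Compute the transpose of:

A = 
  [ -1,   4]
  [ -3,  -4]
Aᵀ = 
  [ -1,  -3]
  [  4,  -4]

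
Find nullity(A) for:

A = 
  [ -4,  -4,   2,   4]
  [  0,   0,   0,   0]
nullity(A) = 3

Row reduce:
(no row operations needed)
REF = 
  [ -4,  -4,   2,   4]
  [  0,   0,   0,   0]
Pivot columns: 1 → 1 pivot.
rank(A) = 1, so nullity(A) = 4 - 1 = 3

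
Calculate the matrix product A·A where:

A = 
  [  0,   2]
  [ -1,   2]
A² = A·A:
A²[1,1] = (0)(0) + (2)(-1) = -2
A²[1,2] = (0)(2) + (2)(2) = 4
A²[2,1] = (-1)(0) + (2)(-1) = -2
A²[2,2] = (-1)(2) + (2)(2) = 2
A² = 
  [ -2,   4]
  [ -2,   2]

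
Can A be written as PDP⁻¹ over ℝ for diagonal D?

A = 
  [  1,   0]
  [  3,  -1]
Yes

tr(A) = 0, det(A) = -1
Characteristic polynomial: λ² - tr(A)λ + det(A) = λ² - 1
λ² - 1 = (λ + 1)(λ - 1)
Eigenvalues: 1, -1
λ=-1: alg. mult. = 1, geom. mult. = 2 - rank(A - (-1)I) = 2 - 1 = 1
λ=1: alg. mult. = 1, geom. mult. = 2 - rank(A - (1)I) = 2 - 1 = 1
Sum of geometric multiplicities equals n, so A has n independent eigenvectors.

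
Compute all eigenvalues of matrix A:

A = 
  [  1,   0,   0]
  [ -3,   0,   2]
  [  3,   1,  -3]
λ = 1, (-3 + √17)/2, (-3 - √17)/2  (≈ 1, 0.5616, -3.562)

Characteristic polynomial: det(λI - A) = λ³ + 2λ² - 5λ + 2
Testing integer divisors of the constant term: p(1) = 0, so (λ - 1) is a factor:
p(λ) = (λ - 1)(λ² + 3λ - 2)
λ² + 3λ - 2 = 0  ⇒  λ = (-3 ± √((3)² - 4·(-2)))/2 = (-3 ± √(17))/2
  = (-3 + √17)/2,  (-3 - √17)/2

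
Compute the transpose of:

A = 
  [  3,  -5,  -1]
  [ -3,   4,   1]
Aᵀ = 
  [  3,  -3]
  [ -5,   4]
  [ -1,   1]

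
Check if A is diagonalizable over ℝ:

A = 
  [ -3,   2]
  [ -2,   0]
No

tr(A) = -3, det(A) = 4
Characteristic polynomial: λ² - tr(A)λ + det(A) = λ² + 3λ + 4
λ² + 3λ + 4 = 0  ⇒  λ = (-3 ± √((3)² - 4·(4)))/2 = (-3 ± √(-7))/2
  = (-3 + i√7)/2,  (-3 - i√7)/2
Eigenvalues: (-3 + i√7)/2, (-3 - i√7)/2  (≈ -1.5 + 1.323i, -1.5 - 1.323i)
Has complex eigenvalues (not diagonalizable over ℝ).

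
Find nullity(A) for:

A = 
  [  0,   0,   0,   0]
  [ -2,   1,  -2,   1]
nullity(A) = 3

Row reduce:
Swap R1 ↔ R2
REF = 
  [ -2,   1,  -2,   1]
  [  0,   0,   0,   0]
Pivot columns: 1 → 1 pivot.
rank(A) = 1, so nullity(A) = 4 - 1 = 3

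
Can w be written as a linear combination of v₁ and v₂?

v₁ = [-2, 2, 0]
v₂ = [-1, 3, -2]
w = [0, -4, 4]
Yes

Form the augmented matrix and row-reduce:
[v₁|v₂|w] = 
  [ -2,  -1,   0]
  [  2,   3,  -4]
  [  0,  -2,   4]
R2 → R2 + (1)·R1
R3 → R3 + (1)·R2
REF = 
  [ -2,  -1,   0]
  [  0,   2,  -4]
  [  0,   0,   0]

No row of the form [0 0 | nonzero], so the system is consistent. Back-substitution gives c₁ = 1, c₂ = -2: w = (1)·v₁ + (-2)·v₂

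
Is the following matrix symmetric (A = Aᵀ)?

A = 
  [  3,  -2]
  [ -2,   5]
Yes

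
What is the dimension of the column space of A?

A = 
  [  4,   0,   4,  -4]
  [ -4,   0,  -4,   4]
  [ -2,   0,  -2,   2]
dim(Col(A)) = 1

Row reduce:
R2 → R2 + (1)·R1
R3 → R3 + (1/2)·R1
REF = 
  [  4,   0,   4,  -4]
  [  0,   0,   0,   0]
  [  0,   0,   0,   0]
Pivot columns: 1 → 1 pivot.
dim(Col(A)) = number of pivot columns = 1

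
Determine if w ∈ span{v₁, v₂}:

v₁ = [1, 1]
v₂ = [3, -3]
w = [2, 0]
Yes

Form the augmented matrix and row-reduce:
[v₁|v₂|w] = 
  [  1,   3,   2]
  [  1,  -3,   0]
R2 → R2 - (1)·R1
REF = 
  [  1,   3,   2]
  [  0,  -6,  -2]

No row of the form [0 0 | nonzero], so the system is consistent. Back-substitution gives c₁ = 1, c₂ = 1/3: w = (1)·v₁ + (1/3)·v₂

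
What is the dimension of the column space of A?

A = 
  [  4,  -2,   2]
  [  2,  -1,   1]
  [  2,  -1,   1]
dim(Col(A)) = 1

Row reduce:
R2 → R2 - (1/2)·R1
R3 → R3 - (1/2)·R1
REF = 
  [  4,  -2,   2]
  [  0,   0,   0]
  [  0,   0,   0]
Pivot columns: 1 → 1 pivot.
dim(Col(A)) = number of pivot columns = 1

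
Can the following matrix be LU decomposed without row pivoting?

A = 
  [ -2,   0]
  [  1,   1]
Yes.
A[1,1] = -2 ≠ 0, so Gaussian elimination proceeds without a row swap: multiplier ℓ₂₁ = (1)/(-2) = -1/2, and U[2,2] = 1 - (-1/2)(0) = 1.
L = 
  [   1,    0]
  [-1/2,    1]
U = 
  [ -2,   0]
  [  0,   1]
Check row 2 of LU: [(-1/2)(-2), (-1/2)(0) + 1] = [1, 1] = row 2 of A ✓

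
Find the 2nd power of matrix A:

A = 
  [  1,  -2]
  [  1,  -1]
A² = A·A:
A²[1,1] = (1)(1) + (-2)(1) = -1
A²[1,2] = (1)(-2) + (-2)(-1) = 0
A²[2,1] = (1)(1) + (-1)(1) = 0
A²[2,2] = (1)(-2) + (-1)(-1) = -1
A² = 
  [ -1,   0]
  [  0,  -1]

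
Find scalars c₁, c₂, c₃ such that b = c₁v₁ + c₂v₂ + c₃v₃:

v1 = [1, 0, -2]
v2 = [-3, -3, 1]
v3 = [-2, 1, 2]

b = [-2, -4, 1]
c1 = -1, c2 = 1, c3 = -1

b = -1·v1 + 1·v2 + -1·v3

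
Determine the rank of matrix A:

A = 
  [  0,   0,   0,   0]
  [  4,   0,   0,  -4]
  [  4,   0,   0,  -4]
Row reduce:
Swap R1 ↔ R2
R3 → R3 - (1)·R1
REF = 
  [  4,   0,   0,  -4]
  [  0,   0,   0,   0]
  [  0,   0,   0,   0]
Pivot columns: 1 → 1 pivot.

rank(A) = 1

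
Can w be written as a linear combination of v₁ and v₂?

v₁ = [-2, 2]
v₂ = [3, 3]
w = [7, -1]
Yes

Form the augmented matrix and row-reduce:
[v₁|v₂|w] = 
  [ -2,   3,   7]
  [  2,   3,  -1]
R2 → R2 + (1)·R1
REF = 
  [ -2,   3,   7]
  [  0,   6,   6]

No row of the form [0 0 | nonzero], so the system is consistent. Back-substitution gives c₁ = -2, c₂ = 1: w = (-2)·v₁ + (1)·v₂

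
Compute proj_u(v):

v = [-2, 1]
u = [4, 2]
proj_u(v) = [-6/5, -3/5]

v·u = (-2)(4) + (1)(2) = -6
u·u = (4)² + (2)² = 20
proj_u(v) = (v·u / u·u) × u = (-6/20) × u = (-3/10) × u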